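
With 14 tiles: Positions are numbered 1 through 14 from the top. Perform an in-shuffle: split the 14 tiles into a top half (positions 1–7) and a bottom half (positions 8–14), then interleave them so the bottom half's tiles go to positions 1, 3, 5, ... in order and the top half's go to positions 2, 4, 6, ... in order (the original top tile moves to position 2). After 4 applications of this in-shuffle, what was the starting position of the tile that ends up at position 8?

Work backwards from position 8, undoing one in-shuffle at a time:
8 ← 4 ← 2 ← 1 ← 8
So the tile now at position 8 started at position 8.

8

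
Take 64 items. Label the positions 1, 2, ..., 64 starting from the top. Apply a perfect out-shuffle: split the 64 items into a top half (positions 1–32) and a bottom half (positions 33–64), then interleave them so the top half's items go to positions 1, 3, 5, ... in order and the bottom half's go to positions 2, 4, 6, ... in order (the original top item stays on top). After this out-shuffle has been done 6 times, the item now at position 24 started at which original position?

Work backwards from position 24, undoing one out-shuffle at a time:
24 ← 44 ← 54 ← 59 ← 30 ← 47 ← 24
So the item now at position 24 started at position 24.

24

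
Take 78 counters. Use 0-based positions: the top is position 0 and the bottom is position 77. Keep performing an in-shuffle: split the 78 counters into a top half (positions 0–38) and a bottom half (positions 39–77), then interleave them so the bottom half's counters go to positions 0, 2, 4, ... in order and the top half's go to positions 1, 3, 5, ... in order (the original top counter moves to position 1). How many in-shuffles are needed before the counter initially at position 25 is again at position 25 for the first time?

39

Follow position 25 under repeated in-shuffles:
25 → 51 → 24 → 49 → 20 → 41 → 4 → 9 → ... → 25 (length 39)
It first returns after 39 in-shuffles.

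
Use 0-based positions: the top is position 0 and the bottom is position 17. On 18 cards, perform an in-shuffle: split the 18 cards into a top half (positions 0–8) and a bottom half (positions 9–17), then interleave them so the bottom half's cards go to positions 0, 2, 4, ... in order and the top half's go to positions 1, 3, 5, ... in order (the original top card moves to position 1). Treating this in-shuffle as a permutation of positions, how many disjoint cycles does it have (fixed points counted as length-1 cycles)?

Trace each unvisited position around until it returns:
(0 1 3 7 15 12 ... len 18)
1 cycle in total.

1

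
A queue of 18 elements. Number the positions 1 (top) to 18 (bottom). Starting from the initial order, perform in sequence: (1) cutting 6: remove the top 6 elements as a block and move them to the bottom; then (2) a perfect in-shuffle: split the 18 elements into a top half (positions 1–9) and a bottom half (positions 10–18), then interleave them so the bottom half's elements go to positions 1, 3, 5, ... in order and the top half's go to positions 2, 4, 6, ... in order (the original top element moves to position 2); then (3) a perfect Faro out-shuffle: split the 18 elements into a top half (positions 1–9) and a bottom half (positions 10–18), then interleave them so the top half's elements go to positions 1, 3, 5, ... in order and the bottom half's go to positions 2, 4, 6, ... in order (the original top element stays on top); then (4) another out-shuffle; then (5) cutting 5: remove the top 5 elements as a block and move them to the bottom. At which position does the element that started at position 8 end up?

8

Track the element from position 8 forward through each operation:
  after op 1 (cut 6): 8 → 2
  after op 2 (in-shuffle): 2 → 4
  after op 3 (out-shuffle): 4 → 7
  after op 4 (out-shuffle): 7 → 13
  after op 5 (cut 5): 13 → 8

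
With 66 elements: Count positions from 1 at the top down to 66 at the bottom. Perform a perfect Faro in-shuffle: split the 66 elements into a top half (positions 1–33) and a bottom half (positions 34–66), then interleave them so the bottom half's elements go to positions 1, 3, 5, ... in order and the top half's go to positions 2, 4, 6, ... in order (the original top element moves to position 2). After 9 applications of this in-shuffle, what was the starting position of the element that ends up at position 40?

43

Work backwards from position 40, undoing one in-shuffle at a time:
40 ← 20 ← 10 ← 5 ← 36 ← 18 ← 9 ← 38 ← 19 ← 43
So the element now at position 40 started at position 43.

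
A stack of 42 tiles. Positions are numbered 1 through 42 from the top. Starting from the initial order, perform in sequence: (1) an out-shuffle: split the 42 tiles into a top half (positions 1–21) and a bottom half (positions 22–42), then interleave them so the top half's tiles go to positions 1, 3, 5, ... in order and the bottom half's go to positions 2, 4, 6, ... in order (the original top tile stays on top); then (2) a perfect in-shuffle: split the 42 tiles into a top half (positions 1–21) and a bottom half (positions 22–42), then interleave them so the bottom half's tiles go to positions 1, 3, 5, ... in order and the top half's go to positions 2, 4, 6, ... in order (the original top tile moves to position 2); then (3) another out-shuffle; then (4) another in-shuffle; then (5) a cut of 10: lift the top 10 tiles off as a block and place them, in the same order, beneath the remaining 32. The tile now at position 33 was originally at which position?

Undo the operations in reverse order, starting from position 33:
  undo op 5 (cut 10): 33 ← 1
  undo op 4 (in-shuffle, from bottom half): 1 ← 22
  undo op 3 (out-shuffle, from bottom half): 22 ← 32
  undo op 2 (in-shuffle, from top half): 32 ← 16
  undo op 1 (out-shuffle, from bottom half): 16 ← 29
So the tile at position 33 came from original position 29.

29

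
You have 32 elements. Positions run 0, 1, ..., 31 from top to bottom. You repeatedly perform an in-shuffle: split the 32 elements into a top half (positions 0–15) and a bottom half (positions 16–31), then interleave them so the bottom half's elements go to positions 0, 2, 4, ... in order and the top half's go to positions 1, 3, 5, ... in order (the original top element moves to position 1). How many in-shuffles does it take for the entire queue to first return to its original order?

10

The in-shuffle permutes the 32 positions with cycle lengths [2, 10, 10, 10].
Every element is home exactly when every cycle has completed a whole number of laps, i.e. after lcm(2, 10) = 10 in-shuffles.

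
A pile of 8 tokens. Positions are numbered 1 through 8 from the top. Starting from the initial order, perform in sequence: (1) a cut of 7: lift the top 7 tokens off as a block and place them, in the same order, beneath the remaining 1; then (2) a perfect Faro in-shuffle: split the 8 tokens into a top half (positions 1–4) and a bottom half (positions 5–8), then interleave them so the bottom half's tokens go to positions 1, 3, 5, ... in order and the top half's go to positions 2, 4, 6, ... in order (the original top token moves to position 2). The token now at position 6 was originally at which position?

Undo the operations in reverse order, starting from position 6:
  undo op 2 (in-shuffle, from top half): 6 ← 3
  undo op 1 (cut 7): 3 ← 2
So the token at position 6 came from original position 2.

2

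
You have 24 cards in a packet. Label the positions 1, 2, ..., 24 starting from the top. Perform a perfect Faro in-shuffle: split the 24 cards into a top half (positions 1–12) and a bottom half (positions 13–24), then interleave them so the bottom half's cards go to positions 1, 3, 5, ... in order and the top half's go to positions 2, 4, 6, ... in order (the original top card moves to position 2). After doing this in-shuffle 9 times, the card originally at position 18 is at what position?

16

Track the card's position through each in-shuffle:
18 → 11 → 22 → 19 → 13 → 1 → 2 → 4 → 8 → 16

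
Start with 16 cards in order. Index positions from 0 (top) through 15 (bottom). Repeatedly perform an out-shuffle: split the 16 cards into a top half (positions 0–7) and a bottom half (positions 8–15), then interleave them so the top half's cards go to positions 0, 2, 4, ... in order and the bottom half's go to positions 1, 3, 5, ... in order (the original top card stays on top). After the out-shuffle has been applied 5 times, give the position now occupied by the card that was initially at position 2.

Track the card's position through each out-shuffle:
2 → 4 → 8 → 1 → 2 → 4

4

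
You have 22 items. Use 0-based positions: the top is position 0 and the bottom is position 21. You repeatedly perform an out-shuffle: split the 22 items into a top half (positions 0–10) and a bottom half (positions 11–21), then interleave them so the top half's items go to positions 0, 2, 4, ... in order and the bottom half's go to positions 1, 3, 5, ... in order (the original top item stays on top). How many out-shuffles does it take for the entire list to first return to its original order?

6

The out-shuffle permutes the 22 positions with cycle lengths [1, 1, 2, 3, 3, 6, 6].
Every item is home exactly when every cycle has completed a whole number of laps, i.e. after lcm(1, 2, 3, 6) = 6 out-shuffles.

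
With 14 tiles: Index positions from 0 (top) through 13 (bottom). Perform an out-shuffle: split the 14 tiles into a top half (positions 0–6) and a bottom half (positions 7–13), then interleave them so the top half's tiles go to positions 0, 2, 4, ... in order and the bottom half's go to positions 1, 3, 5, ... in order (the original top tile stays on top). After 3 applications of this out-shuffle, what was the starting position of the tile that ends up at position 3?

2

Work backwards from position 3, undoing one out-shuffle at a time:
3 ← 8 ← 4 ← 2
So the tile now at position 3 started at position 2.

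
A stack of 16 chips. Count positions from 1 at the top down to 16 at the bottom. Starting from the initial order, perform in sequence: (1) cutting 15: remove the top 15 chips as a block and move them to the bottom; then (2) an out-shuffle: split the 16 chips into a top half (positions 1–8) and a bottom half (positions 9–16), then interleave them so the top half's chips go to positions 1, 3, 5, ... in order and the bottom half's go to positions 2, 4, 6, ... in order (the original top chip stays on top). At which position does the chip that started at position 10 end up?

6

Track the chip from position 10 forward through each operation:
  after op 1 (cut 15): 10 → 11
  after op 2 (out-shuffle): 11 → 6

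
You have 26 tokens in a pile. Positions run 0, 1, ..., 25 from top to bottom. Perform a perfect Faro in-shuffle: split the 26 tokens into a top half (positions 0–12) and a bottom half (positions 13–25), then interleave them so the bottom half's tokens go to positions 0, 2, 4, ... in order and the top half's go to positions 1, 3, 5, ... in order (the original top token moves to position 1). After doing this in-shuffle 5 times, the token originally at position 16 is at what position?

3

Track the token's position through each in-shuffle:
16 → 6 → 13 → 0 → 1 → 3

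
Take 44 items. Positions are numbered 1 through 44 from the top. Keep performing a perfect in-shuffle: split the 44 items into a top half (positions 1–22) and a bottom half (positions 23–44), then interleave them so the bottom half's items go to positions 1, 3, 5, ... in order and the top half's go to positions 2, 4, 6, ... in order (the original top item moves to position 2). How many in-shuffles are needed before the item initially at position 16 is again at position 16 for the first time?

Follow position 16 under repeated in-shuffles:
16 → 32 → 19 → 38 → 31 → 17 → 34 → 23 → 1 → 2 → 4 → 8 → 16
It first returns after 12 in-shuffles.

12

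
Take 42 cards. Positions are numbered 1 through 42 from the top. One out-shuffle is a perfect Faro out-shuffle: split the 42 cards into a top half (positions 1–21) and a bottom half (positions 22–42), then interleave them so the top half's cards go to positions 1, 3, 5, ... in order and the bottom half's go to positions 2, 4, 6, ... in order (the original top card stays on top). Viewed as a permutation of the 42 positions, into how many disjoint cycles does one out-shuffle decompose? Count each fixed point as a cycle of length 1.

Trace each unvisited position around until it returns:
(1) (2 3 5 9 17 33 ... len 20) (4 7 13 25 8 15 ... len 20) (42)
4 cycles in total.

4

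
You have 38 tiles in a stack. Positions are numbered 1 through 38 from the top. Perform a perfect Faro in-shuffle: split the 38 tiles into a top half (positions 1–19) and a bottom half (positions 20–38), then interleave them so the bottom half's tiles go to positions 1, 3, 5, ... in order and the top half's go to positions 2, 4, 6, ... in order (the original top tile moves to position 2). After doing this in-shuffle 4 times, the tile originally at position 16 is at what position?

Track the tile's position through each in-shuffle:
16 → 32 → 25 → 11 → 22

22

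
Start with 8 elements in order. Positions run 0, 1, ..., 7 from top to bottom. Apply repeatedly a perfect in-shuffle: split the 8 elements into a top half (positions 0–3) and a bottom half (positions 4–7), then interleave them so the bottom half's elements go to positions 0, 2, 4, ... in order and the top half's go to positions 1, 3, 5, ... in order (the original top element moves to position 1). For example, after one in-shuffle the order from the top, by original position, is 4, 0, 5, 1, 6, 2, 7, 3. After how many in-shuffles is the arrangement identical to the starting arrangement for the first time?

The in-shuffle permutes the 8 positions with cycle lengths [2, 6].
Every element is home exactly when every cycle has completed a whole number of laps, i.e. after lcm(2, 6) = 6 in-shuffles.

6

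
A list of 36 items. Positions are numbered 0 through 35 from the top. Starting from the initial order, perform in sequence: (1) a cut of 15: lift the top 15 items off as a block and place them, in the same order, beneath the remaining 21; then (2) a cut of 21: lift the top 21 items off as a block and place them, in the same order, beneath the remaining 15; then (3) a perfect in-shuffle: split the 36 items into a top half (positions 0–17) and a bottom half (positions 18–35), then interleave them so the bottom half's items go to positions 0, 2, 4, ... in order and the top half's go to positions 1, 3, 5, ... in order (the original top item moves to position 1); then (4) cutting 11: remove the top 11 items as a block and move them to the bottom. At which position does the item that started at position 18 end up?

25

Track the item from position 18 forward through each operation:
  after op 1 (cut 15): 18 → 3
  after op 2 (cut 21): 3 → 18
  after op 3 (in-shuffle): 18 → 0
  after op 4 (cut 11): 0 → 25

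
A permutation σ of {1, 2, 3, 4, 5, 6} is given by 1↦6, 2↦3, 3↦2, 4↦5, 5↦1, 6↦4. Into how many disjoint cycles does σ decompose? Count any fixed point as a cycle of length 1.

2

Cycle decomposition: (1 6 4 5) (2 3).
2 cycles.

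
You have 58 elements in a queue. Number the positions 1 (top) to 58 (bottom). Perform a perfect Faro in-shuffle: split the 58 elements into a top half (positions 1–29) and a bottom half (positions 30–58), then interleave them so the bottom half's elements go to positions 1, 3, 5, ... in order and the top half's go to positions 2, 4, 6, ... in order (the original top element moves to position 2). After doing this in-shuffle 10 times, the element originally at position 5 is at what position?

Track the element's position through each in-shuffle:
5 → 10 → 20 → 40 → 21 → 42 → 25 → 50 → 41 → 23 → 46

46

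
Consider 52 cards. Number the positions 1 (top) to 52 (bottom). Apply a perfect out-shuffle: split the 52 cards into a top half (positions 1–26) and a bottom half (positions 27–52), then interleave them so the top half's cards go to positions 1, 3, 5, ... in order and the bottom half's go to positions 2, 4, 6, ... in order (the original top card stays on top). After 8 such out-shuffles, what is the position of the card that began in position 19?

Track the card's position through each out-shuffle:
19 → 37 → 22 → 43 → 34 → 16 → 31 → 10 → 19

19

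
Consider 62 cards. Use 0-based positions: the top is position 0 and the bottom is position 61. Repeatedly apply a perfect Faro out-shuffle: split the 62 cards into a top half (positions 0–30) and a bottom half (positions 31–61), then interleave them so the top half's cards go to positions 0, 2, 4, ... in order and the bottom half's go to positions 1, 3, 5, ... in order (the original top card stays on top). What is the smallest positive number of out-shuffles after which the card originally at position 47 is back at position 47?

Follow position 47 under repeated out-shuffles:
47 → 33 → 5 → 10 → 20 → 40 → 19 → 38 → ... → 47 (length 60)
It first returns after 60 out-shuffles.

60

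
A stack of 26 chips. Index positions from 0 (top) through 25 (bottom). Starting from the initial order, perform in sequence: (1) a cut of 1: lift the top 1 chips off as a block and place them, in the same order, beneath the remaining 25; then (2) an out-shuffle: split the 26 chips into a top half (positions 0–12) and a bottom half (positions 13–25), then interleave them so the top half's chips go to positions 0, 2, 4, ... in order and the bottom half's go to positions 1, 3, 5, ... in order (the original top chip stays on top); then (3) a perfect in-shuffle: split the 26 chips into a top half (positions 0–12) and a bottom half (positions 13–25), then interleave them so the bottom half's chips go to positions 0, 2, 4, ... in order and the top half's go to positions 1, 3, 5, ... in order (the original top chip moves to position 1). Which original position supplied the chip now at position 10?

10

Undo the operations in reverse order, starting from position 10:
  undo op 3 (in-shuffle, from bottom half): 10 ← 18
  undo op 2 (out-shuffle, from top half): 18 ← 9
  undo op 1 (cut 1): 9 ← 10
So the chip at position 10 came from original position 10.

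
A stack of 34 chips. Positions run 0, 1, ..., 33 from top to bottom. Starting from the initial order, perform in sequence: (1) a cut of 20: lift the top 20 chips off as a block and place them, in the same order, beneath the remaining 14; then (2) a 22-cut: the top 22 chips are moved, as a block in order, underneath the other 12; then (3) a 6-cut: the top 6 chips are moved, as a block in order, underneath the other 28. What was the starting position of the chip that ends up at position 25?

Undo the operations in reverse order, starting from position 25:
  undo op 3 (cut 6): 25 ← 31
  undo op 2 (cut 22): 31 ← 19
  undo op 1 (cut 20): 19 ← 5
So the chip at position 25 came from original position 5.

5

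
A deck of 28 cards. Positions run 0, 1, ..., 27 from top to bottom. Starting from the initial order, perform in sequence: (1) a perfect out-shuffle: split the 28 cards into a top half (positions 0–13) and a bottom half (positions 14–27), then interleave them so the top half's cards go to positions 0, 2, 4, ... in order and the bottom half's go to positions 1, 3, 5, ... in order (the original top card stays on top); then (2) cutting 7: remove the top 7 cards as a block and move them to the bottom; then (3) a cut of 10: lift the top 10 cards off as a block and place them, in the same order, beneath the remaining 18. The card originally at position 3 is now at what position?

Track the card from position 3 forward through each operation:
  after op 1 (out-shuffle): 3 → 6
  after op 2 (cut 7): 6 → 27
  after op 3 (cut 10): 27 → 17

17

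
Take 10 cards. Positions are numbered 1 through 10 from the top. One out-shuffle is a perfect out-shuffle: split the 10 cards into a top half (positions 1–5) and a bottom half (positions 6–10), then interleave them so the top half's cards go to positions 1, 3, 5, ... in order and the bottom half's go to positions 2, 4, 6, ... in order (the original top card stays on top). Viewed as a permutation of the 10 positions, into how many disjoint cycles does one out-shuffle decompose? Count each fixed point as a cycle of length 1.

4

Trace each unvisited position around until it returns:
(1) (2 3 5 9 8 6) (4 7) (10)
4 cycles in total.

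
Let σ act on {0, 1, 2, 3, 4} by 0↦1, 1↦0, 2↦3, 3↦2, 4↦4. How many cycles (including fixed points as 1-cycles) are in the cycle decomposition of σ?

3

Cycle decomposition: (0 1) (2 3) (4).
3 cycles.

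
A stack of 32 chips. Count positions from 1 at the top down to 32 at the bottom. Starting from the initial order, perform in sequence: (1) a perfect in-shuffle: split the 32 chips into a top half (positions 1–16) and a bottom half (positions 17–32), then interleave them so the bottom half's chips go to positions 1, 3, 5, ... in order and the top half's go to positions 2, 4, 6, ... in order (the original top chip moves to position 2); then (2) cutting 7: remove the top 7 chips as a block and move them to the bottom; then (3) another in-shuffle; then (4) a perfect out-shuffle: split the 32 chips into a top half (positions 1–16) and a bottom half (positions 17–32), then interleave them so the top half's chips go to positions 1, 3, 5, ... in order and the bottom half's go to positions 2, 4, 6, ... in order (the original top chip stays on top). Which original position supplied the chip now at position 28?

Undo the operations in reverse order, starting from position 28:
  undo op 4 (out-shuffle, from bottom half): 28 ← 30
  undo op 3 (in-shuffle, from top half): 30 ← 15
  undo op 2 (cut 7): 15 ← 22
  undo op 1 (in-shuffle, from top half): 22 ← 11
So the chip at position 28 came from original position 11.

11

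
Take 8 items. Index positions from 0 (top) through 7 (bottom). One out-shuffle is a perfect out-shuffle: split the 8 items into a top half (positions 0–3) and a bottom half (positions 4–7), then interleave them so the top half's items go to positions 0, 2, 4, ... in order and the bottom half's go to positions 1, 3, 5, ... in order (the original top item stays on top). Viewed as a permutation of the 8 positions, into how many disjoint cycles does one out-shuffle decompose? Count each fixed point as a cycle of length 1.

Trace each unvisited position around until it returns:
(0) (1 2 4) (3 6 5) (7)
4 cycles in total.

4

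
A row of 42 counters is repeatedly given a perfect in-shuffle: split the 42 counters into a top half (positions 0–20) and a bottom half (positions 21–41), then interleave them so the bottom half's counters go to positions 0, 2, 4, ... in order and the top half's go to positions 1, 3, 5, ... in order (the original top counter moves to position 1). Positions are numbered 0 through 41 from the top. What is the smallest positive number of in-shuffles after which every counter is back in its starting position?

14

The in-shuffle permutes the 42 positions with cycle lengths [14, 14, 14].
Every counter is home exactly when every cycle has completed a whole number of laps, i.e. after lcm(14) = 14 in-shuffles.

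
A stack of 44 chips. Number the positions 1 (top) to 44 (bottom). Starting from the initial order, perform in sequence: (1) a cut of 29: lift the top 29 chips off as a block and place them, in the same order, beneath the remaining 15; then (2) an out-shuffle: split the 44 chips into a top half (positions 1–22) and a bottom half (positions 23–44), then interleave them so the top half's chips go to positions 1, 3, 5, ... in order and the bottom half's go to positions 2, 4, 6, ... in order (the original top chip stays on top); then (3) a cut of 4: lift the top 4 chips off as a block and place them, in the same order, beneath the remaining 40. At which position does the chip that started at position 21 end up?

24

Track the chip from position 21 forward through each operation:
  after op 1 (cut 29): 21 → 36
  after op 2 (out-shuffle): 36 → 28
  after op 3 (cut 4): 28 → 24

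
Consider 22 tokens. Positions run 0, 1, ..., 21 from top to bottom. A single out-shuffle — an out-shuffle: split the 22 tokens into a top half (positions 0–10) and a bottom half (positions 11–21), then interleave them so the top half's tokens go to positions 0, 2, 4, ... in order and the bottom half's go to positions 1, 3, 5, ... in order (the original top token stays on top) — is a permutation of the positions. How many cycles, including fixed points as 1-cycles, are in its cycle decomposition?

Trace each unvisited position around until it returns:
(0) (1 2 4 8 16 11) (3 6 12) (5 10 20 19 17 13) (7 14) (9 18 15) (21)
7 cycles in total.

7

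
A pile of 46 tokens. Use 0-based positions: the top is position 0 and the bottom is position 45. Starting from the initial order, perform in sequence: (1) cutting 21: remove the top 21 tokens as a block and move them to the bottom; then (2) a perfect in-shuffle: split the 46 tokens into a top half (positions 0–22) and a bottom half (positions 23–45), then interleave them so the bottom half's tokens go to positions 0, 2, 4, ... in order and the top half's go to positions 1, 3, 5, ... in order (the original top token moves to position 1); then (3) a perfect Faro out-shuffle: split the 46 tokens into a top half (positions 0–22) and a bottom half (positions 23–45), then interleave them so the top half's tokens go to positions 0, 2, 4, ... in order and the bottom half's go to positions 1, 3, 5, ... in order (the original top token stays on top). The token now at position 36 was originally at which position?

Undo the operations in reverse order, starting from position 36:
  undo op 3 (out-shuffle, from top half): 36 ← 18
  undo op 2 (in-shuffle, from bottom half): 18 ← 32
  undo op 1 (cut 21): 32 ← 7
So the token at position 36 came from original position 7.

7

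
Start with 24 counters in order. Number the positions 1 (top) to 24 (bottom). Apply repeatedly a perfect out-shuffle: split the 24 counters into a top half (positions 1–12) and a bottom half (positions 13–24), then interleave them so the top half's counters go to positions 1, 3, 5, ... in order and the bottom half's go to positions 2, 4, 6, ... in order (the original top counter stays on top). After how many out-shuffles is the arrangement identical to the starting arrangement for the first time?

11

The out-shuffle permutes the 24 positions with cycle lengths [1, 1, 11, 11].
Every counter is home exactly when every cycle has completed a whole number of laps, i.e. after lcm(1, 11) = 11 out-shuffles.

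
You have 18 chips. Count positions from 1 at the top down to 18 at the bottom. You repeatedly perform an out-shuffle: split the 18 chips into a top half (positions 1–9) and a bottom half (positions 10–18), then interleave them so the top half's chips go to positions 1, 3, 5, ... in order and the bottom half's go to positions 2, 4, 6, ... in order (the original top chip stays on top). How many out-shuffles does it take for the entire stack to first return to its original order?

8

The out-shuffle permutes the 18 positions with cycle lengths [1, 1, 8, 8].
Every chip is home exactly when every cycle has completed a whole number of laps, i.e. after lcm(1, 8) = 8 out-shuffles.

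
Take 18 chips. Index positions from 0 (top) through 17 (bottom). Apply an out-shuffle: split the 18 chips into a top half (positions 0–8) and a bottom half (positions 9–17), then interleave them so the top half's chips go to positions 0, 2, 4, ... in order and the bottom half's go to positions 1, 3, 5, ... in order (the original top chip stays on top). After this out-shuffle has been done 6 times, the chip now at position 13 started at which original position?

1

Work backwards from position 13, undoing one out-shuffle at a time:
13 ← 15 ← 16 ← 8 ← 4 ← 2 ← 1
So the chip now at position 13 started at position 1.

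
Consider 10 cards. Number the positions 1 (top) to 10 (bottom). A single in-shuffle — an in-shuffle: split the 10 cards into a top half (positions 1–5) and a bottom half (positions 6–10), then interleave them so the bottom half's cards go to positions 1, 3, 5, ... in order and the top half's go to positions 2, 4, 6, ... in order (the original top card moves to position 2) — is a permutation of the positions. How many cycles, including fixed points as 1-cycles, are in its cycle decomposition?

1

Trace each unvisited position around until it returns:
(1 2 4 8 5 10 9 7 3 6)
1 cycle in total.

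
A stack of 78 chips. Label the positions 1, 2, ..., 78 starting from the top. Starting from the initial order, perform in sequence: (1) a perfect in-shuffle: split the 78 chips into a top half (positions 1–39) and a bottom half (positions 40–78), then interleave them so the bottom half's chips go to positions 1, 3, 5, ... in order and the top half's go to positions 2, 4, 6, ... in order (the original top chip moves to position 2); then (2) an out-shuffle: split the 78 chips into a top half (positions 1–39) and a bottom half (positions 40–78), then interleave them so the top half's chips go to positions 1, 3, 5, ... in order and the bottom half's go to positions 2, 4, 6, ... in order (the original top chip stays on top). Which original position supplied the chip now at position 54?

33

Undo the operations in reverse order, starting from position 54:
  undo op 2 (out-shuffle, from bottom half): 54 ← 66
  undo op 1 (in-shuffle, from top half): 66 ← 33
So the chip at position 54 came from original position 33.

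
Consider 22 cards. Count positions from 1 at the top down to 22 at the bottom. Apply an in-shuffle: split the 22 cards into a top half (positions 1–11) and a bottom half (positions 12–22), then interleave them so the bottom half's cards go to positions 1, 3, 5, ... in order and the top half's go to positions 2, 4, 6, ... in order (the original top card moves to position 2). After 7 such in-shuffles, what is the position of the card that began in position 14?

21

Track the card's position through each in-shuffle:
14 → 5 → 10 → 20 → 17 → 11 → 22 → 21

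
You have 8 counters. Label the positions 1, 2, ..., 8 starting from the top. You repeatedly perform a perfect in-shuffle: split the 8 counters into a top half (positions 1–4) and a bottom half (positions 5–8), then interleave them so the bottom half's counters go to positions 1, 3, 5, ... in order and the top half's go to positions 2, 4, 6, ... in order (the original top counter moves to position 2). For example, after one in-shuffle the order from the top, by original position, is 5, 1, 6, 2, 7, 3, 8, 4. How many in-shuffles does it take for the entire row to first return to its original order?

The in-shuffle permutes the 8 positions with cycle lengths [2, 6].
Every counter is home exactly when every cycle has completed a whole number of laps, i.e. after lcm(2, 6) = 6 in-shuffles.

6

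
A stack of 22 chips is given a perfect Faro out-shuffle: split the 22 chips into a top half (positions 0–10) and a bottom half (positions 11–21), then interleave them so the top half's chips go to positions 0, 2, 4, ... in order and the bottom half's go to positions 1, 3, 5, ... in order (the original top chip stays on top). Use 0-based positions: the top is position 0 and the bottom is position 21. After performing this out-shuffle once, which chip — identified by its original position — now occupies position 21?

21

Work backwards from position 21, undoing one out-shuffle at a time:
21 ← 21
So the chip now at position 21 started at position 21.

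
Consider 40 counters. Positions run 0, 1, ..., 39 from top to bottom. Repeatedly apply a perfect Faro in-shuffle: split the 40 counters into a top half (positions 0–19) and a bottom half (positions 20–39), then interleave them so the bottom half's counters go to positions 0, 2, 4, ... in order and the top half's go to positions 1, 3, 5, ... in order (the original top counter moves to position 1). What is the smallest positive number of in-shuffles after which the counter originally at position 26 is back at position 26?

Follow position 26 under repeated in-shuffles:
26 → 12 → 25 → 10 → 21 → 2 → 5 → 11 → 23 → 6 → 13 → 27 → 14 → 29 → 18 → 37 → 34 → 28 → 16 → 33 → 26
It first returns after 20 in-shuffles.

20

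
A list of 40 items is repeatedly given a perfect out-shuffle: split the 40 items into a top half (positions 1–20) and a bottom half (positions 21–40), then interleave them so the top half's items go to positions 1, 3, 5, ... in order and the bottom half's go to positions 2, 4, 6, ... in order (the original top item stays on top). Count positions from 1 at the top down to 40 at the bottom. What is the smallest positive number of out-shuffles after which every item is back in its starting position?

12

The out-shuffle permutes the 40 positions with cycle lengths [1, 1, 2, 12, 12, 12].
Every item is home exactly when every cycle has completed a whole number of laps, i.e. after lcm(1, 2, 12) = 12 out-shuffles.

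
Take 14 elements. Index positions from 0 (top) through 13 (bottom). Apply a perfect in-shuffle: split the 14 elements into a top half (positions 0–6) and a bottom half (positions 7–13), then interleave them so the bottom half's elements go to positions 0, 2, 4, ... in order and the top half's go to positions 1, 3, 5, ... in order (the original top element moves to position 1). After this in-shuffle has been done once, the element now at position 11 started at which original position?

5

Work backwards from position 11, undoing one in-shuffle at a time:
11 ← 5
So the element now at position 11 started at position 5.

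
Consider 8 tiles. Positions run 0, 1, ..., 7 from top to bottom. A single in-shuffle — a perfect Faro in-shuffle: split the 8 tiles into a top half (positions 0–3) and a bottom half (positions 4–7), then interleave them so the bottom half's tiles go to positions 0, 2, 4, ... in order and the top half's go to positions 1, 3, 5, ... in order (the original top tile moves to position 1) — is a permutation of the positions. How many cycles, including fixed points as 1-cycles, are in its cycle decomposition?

2

Trace each unvisited position around until it returns:
(0 1 3 7 6 4) (2 5)
2 cycles in total.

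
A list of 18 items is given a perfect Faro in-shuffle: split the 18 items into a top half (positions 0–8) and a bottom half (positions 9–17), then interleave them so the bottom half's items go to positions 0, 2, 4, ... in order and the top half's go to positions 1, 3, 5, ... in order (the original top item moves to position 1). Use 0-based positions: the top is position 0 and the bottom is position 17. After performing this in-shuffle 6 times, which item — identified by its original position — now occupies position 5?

Work backwards from position 5, undoing one in-shuffle at a time:
5 ← 2 ← 10 ← 14 ← 16 ← 17 ← 8
So the item now at position 5 started at position 8.

8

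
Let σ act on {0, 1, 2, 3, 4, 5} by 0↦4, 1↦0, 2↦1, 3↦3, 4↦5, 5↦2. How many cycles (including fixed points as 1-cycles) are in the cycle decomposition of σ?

Cycle decomposition: (0 4 5 2 1) (3).
2 cycles.

2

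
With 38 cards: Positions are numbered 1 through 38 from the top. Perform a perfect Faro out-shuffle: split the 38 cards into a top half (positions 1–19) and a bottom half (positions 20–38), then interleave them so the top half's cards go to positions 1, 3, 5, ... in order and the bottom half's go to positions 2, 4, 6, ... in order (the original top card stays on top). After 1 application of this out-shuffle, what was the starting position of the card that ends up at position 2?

20

Work backwards from position 2, undoing one out-shuffle at a time:
2 ← 20
So the card now at position 2 started at position 20.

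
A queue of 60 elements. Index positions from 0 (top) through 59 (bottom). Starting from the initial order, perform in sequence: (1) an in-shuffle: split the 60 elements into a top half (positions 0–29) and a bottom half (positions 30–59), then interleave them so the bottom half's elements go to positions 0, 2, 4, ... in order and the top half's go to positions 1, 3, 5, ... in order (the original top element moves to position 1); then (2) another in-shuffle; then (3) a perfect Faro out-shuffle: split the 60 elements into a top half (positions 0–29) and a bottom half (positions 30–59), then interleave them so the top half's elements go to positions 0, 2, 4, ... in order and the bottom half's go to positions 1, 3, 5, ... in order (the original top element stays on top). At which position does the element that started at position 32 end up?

18

Track the element from position 32 forward through each operation:
  after op 1 (in-shuffle): 32 → 4
  after op 2 (in-shuffle): 4 → 9
  after op 3 (out-shuffle): 9 → 18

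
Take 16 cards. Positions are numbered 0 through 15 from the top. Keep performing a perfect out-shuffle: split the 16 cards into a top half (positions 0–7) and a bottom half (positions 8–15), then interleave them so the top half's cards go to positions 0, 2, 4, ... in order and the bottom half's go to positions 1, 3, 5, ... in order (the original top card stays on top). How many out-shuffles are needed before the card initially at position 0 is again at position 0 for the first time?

1

Position 0 is fixed by the out-shuffle; it is already back after 1 application.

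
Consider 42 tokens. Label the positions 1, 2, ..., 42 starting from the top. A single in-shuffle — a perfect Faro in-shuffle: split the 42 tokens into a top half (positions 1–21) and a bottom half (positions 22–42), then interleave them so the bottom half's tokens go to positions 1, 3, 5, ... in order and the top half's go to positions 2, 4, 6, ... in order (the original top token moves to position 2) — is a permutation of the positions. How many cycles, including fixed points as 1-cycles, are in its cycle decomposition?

3

Trace each unvisited position around until it returns:
(1 2 4 8 16 32 ... len 14) (3 6 12 24 5 10 ... len 14) (7 14 28 13 26 9 ... len 14)
3 cycles in total.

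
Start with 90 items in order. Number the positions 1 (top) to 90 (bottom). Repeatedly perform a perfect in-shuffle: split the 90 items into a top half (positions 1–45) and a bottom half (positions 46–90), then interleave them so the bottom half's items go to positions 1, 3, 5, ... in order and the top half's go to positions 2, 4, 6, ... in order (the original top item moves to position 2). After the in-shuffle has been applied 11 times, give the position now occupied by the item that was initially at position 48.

24

Track the item's position through each in-shuffle:
48 → 5 → 10 → 20 → 40 → 80 → 69 → 47 → 3 → 6 → 12 → 24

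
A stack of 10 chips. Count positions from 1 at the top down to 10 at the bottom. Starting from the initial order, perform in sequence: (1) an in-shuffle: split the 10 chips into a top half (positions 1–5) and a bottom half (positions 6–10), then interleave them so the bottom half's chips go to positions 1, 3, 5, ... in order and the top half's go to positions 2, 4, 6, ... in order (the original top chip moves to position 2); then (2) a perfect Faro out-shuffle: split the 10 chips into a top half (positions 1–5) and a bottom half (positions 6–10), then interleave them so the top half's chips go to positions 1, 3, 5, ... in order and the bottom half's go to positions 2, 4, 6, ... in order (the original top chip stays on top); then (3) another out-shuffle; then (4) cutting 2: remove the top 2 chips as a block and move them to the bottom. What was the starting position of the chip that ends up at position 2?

2

Undo the operations in reverse order, starting from position 2:
  undo op 4 (cut 2): 2 ← 4
  undo op 3 (out-shuffle, from bottom half): 4 ← 7
  undo op 2 (out-shuffle, from top half): 7 ← 4
  undo op 1 (in-shuffle, from top half): 4 ← 2
So the chip at position 2 came from original position 2.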